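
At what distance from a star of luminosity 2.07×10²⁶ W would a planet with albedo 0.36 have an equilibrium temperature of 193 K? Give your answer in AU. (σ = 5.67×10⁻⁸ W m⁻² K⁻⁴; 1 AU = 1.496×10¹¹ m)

d ≈ 1.22 AU

From T_eq⁴ = L(1−A)/(16πσd²): d = √[L(1−A)/(16πσT_eq⁴)].
d = √[2.07×10²⁶ × 0.64 / (16π × 5.67×10⁻⁸ × (193)⁴)] = 1.83×10¹¹ m = 1.22 AU.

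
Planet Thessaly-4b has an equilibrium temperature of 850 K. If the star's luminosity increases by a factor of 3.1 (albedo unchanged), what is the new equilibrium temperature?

T_eq ∝ L^(1/4) · d^(−1/2).
T′ = 850 × 3.1^(1/4) = 1130 K.

T_eq ≈ 1130 K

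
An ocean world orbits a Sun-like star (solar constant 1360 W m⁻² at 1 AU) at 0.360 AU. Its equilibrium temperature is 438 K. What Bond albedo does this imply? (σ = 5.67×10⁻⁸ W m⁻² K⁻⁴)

A ≈ 0.20

Flux at 0.360 AU: S = 1360/0.360² = 1.05×10⁴ W m⁻².
From T_eq⁴ = S(1−A)/(4σ): 1−A = 4σT_eq⁴/S.
1−A = 4 × 5.67×10⁻⁸ × (438)⁴ / 1.05×10⁴ = 0.795.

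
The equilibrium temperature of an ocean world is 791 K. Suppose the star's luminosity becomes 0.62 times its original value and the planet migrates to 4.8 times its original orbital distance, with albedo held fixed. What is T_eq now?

T_eq ∝ L^(1/4) · d^(−1/2).
T′ = 791 × 0.62^(1/4) / 4.8^(1/2) = 320 K.

T_eq ≈ 320 K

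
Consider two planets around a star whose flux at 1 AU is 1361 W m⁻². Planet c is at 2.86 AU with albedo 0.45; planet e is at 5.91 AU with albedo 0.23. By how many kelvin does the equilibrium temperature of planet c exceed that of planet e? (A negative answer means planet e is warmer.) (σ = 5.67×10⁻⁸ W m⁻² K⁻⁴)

ΔT ≈ 34.5 K

T_eq = [S₀(1−A)/(4σd²)]^(1/4), so T ∝ (1−A)^(1/4) / √d.
T₁ = [1361×0.55/(4×5.67×10⁻⁸×2.86²)]^(1/4) = 141.73 K.
T₂ = [1361×0.77/(4×5.67×10⁻⁸×5.91²)]^(1/4) = 107.25 K.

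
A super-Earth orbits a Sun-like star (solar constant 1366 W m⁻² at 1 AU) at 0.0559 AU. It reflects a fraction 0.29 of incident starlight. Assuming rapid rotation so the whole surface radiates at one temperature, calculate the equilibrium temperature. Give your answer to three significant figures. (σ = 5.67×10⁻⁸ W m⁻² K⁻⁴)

Flux at 0.0559 AU: S = 1366/0.0559² = 4.37×10⁵ W m⁻².
Energy balance: absorbed = emitted ⇒ πR²·S(1−A) = 4πR²·σT_eq⁴, so T_eq⁴ = S(1−A)/(4σ).
T_eq = [4.37×10⁵ × 0.71 / (4 × 5.67×10⁻⁸)]^(1/4) = (1.37×10¹²)^(1/4) = 1080 K.

T_eq ≈ 1080 K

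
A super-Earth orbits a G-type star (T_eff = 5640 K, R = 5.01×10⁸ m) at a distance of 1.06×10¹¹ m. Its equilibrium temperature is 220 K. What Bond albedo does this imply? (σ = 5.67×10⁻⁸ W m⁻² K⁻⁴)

A ≈ 0.59

L = 4πR_⋆²σT_⋆⁴ = 4π(5.01×10⁸)² × 5.67×10⁻⁸ × (5640)⁴ = 1.81×10²⁶ W.
S = L/(4πd²) = 1280 W m⁻².
From T_eq⁴ = S(1−A)/(4σ): 1−A = 4σT_eq⁴/S.
1−A = 4 × 5.67×10⁻⁸ × (220)⁴ / 1280 = 0.415.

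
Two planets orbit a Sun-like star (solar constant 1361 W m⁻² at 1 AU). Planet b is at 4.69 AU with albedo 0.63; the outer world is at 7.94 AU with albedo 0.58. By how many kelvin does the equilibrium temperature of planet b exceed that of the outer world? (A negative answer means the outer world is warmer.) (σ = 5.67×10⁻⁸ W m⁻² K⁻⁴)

T_eq = [S₀(1−A)/(4σd²)]^(1/4), so T ∝ (1−A)^(1/4) / √d.
T₁ = [1361×0.37/(4×5.67×10⁻⁸×4.69²)]^(1/4) = 100.23 K.
T₂ = [1361×0.42/(4×5.67×10⁻⁸×7.94²)]^(1/4) = 79.52 K.

ΔT ≈ 20.7 K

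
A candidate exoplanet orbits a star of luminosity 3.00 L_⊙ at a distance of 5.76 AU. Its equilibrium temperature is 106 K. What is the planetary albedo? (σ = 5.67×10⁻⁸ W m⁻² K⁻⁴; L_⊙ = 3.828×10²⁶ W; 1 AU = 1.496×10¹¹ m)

A ≈ 0.77

d = 5.76 AU = 8.62×10¹¹ m.
L = 3.00 × 3.828×10²⁶ = 1.15×10²⁷ W.
Flux: S = L/(4πd²) = 1.15×10²⁷/(4π×(8.62×10¹¹)²) = 123 W m⁻².
From T_eq⁴ = S(1−A)/(4σ): 1−A = 4σT_eq⁴/S.
1−A = 4 × 5.67×10⁻⁸ × (106)⁴ / 123 = 0.233.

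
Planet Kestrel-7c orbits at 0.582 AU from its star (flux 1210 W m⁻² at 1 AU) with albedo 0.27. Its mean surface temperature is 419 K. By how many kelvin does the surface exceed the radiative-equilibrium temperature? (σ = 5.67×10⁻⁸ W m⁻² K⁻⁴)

S = 1210/0.582² = 3572 W m⁻².
T_eq = [S(1−A)/(4σ)]^(1/4) = [3572×0.73/(4×5.67×10⁻⁸)]^(1/4) = 327.5 K.
ΔT = T_surf − T_eq = 419 − 327.5.

ΔT ≈ 91.5 K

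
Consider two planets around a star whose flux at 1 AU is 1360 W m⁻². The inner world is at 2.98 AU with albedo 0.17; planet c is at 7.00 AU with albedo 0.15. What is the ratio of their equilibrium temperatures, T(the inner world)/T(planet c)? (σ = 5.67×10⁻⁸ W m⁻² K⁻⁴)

T₁/T₂ ≈ 1.524

T_eq = [S₀(1−A)/(4σd²)]^(1/4), so T ∝ (1−A)^(1/4) / √d.
T₁ = [1360×0.83/(4×5.67×10⁻⁸×2.98²)]^(1/4) = 153.86 K.
T₂ = [1360×0.85/(4×5.67×10⁻⁸×7.00²)]^(1/4) = 100.99 K.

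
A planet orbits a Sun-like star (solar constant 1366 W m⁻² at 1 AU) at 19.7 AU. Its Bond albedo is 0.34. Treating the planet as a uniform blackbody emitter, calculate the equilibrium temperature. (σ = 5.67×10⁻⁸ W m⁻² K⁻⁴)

Flux at 19.7 AU: S = 1366/19.7² = 3.52 W m⁻².
Energy balance: absorbed = emitted ⇒ πR²·S(1−A) = 4πR²·σT_eq⁴, so T_eq⁴ = S(1−A)/(4σ).
T_eq = [3.52 × 0.66 / (4 × 5.67×10⁻⁸)]^(1/4) = (1.02×10⁷)^(1/4) = 56.6 K.

T_eq ≈ 56.6 K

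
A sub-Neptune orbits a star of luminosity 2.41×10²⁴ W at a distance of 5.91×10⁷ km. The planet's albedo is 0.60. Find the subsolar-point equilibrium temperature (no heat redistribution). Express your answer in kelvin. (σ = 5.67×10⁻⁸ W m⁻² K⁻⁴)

d = 5.91×10⁷ km = 5.91×10¹⁰ m.
Flux: S = L/(4πd²) = 2.41×10²⁴/(4π×(5.91×10¹⁰)²) = 54.9 W m⁻².
At the subsolar point the surface absorbs S(1−A) and emits σT⁴ per unit area — no factor of 4, since only the local patch is in balance.
T = [54.9 × 0.40 / 5.67×10⁻⁸]^(1/4) = (3.87×10⁸)^(1/4) = 140 K.

T_ss ≈ 140 K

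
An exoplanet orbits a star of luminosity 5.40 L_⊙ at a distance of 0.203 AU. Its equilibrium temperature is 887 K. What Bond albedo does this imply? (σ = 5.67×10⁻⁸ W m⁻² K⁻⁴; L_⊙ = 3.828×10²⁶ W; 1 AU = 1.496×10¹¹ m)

A ≈ 0.21

d = 0.203 AU = 3.04×10¹⁰ m.
L = 5.40 × 3.828×10²⁶ = 2.07×10²⁷ W.
Flux: S = L/(4πd²) = 2.07×10²⁷/(4π×(3.04×10¹⁰)²) = 1.78×10⁵ W m⁻².
From T_eq⁴ = S(1−A)/(4σ): 1−A = 4σT_eq⁴/S.
1−A = 4 × 5.67×10⁻⁸ × (887)⁴ / 1.78×10⁵ = 0.787.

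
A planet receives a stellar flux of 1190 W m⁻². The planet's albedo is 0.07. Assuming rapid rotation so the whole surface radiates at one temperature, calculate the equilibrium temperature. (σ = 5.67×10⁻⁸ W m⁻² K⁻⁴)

T_eq ≈ 264 K

Energy balance: absorbed = emitted ⇒ πR²·S(1−A) = 4πR²·σT_eq⁴, so T_eq⁴ = S(1−A)/(4σ).
T_eq = [1190 × 0.93 / (4 × 5.67×10⁻⁸)]^(1/4) = (4.88×10⁹)^(1/4) = 264 K.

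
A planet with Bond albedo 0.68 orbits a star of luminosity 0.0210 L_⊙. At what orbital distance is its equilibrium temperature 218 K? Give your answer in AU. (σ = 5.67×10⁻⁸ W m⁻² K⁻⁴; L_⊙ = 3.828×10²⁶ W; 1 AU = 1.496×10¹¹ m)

d ≈ 0.134 AU

L = 0.0210 × 3.828×10²⁶ = 8.04×10²⁴ W.
From T_eq⁴ = L(1−A)/(16πσd²): d = √[L(1−A)/(16πσT_eq⁴)].
d = √[8.04×10²⁴ × 0.32 / (16π × 5.67×10⁻⁸ × (218)⁴)] = 2.00×10¹⁰ m = 0.134 AU.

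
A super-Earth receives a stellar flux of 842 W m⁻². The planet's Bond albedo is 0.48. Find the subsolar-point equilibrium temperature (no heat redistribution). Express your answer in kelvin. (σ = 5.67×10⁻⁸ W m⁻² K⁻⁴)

T_ss ≈ 296 K

At the subsolar point the surface absorbs S(1−A) and emits σT⁴ per unit area — no factor of 4, since only the local patch is in balance.
T = [842 × 0.52 / 5.67×10⁻⁸]^(1/4) = (7.72×10⁹)^(1/4) = 296 K.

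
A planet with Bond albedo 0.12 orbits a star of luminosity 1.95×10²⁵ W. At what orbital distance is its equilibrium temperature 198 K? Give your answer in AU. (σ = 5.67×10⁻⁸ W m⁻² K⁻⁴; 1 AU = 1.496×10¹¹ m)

d ≈ 0.418 AU

From T_eq⁴ = L(1−A)/(16πσd²): d = √[L(1−A)/(16πσT_eq⁴)].
d = √[1.95×10²⁵ × 0.88 / (16π × 5.67×10⁻⁸ × (198)⁴)] = 6.26×10¹⁰ m = 0.418 AU.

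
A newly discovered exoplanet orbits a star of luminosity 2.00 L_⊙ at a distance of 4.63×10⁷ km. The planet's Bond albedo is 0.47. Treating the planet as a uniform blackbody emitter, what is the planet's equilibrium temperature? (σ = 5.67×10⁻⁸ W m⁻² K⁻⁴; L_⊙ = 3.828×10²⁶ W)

T_eq ≈ 508 K

d = 4.63×10⁷ km = 4.63×10¹⁰ m.
L = 2.00 × 3.828×10²⁶ = 7.66×10²⁶ W.
Flux: S = L/(4πd²) = 7.66×10²⁶/(4π×(4.63×10¹⁰)²) = 2.84×10⁴ W m⁻².
Energy balance: absorbed = emitted ⇒ πR²·S(1−A) = 4πR²·σT_eq⁴, so T_eq⁴ = S(1−A)/(4σ).
T_eq = [2.84×10⁴ × 0.53 / (4 × 5.67×10⁻⁸)]^(1/4) = (6.64×10¹⁰)^(1/4) = 508 K.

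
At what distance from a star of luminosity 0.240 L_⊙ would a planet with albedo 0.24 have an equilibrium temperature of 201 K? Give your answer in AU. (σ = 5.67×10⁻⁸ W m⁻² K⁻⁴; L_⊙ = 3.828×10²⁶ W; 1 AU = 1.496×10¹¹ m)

d ≈ 0.819 AU

L = 0.240 × 3.828×10²⁶ = 9.19×10²⁵ W.
From T_eq⁴ = L(1−A)/(16πσd²): d = √[L(1−A)/(16πσT_eq⁴)].
d = √[9.19×10²⁵ × 0.76 / (16π × 5.67×10⁻⁸ × (201)⁴)] = 1.23×10¹¹ m = 0.819 AU.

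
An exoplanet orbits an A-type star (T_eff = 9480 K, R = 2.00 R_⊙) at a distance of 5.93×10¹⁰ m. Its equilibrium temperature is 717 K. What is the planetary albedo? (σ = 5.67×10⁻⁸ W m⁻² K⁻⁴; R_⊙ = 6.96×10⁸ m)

A ≈ 0.76

R_⋆ = 2.00 × 6.96×10⁸ = 1.39×10⁹ m.
L = 4πR_⋆²σT_⋆⁴ = 4π(1.39×10⁹)² × 5.67×10⁻⁸ × (9480)⁴ = 1.12×10²⁸ W.
S = L/(4πd²) = 2.52×10⁵ W m⁻².
From T_eq⁴ = S(1−A)/(4σ): 1−A = 4σT_eq⁴/S.
1−A = 4 × 5.67×10⁻⁸ × (717)⁴ / 2.52×10⁵ = 0.238.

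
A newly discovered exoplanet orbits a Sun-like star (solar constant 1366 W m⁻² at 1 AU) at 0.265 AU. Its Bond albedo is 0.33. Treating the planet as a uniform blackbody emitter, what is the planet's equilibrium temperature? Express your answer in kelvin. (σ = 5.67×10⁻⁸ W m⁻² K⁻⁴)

T_eq ≈ 490 K

Flux at 0.265 AU: S = 1366/0.265² = 1.95×10⁴ W m⁻².
Energy balance: absorbed = emitted ⇒ πR²·S(1−A) = 4πR²·σT_eq⁴, so T_eq⁴ = S(1−A)/(4σ).
T_eq = [1.95×10⁴ × 0.67 / (4 × 5.67×10⁻⁸)]^(1/4) = (5.75×10¹⁰)^(1/4) = 490 K.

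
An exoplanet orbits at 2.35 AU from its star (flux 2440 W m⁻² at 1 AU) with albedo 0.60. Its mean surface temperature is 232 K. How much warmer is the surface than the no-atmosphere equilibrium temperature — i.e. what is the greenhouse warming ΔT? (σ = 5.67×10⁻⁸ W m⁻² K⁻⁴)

ΔT ≈ 64.9 K

S = 2440/2.35² = 441.8 W m⁻².
T_eq = [S(1−A)/(4σ)]^(1/4) = [441.8×0.40/(4×5.67×10⁻⁸)]^(1/4) = 167.1 K.
ΔT = T_surf − T_eq = 232 − 167.1.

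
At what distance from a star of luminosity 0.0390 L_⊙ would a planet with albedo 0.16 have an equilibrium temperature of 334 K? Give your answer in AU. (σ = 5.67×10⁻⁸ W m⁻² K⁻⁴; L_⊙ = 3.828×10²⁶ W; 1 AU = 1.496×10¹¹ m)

d ≈ 0.126 AU

L = 0.0390 × 3.828×10²⁶ = 1.49×10²⁵ W.
From T_eq⁴ = L(1−A)/(16πσd²): d = √[L(1−A)/(16πσT_eq⁴)].
d = √[1.49×10²⁵ × 0.84 / (16π × 5.67×10⁻⁸ × (334)⁴)] = 1.88×10¹⁰ m = 0.126 AU.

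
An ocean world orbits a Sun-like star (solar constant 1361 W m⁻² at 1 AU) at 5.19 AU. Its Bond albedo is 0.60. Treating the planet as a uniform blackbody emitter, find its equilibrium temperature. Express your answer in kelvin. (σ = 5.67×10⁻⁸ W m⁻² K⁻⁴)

T_eq ≈ 97.2 K

Flux at 5.19 AU: S = 1361/5.19² = 50.5 W m⁻².
Energy balance: absorbed = emitted ⇒ πR²·S(1−A) = 4πR²·σT_eq⁴, so T_eq⁴ = S(1−A)/(4σ).
T_eq = [50.5 × 0.40 / (4 × 5.67×10⁻⁸)]^(1/4) = (8.91×10⁷)^(1/4) = 97.2 K.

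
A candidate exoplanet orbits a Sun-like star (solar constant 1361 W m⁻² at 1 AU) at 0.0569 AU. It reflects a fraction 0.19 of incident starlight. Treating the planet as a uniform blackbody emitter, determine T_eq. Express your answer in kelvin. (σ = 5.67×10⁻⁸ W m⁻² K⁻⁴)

Flux at 0.0569 AU: S = 1361/0.0569² = 4.20×10⁵ W m⁻².
Energy balance: absorbed = emitted ⇒ πR²·S(1−A) = 4πR²·σT_eq⁴, so T_eq⁴ = S(1−A)/(4σ).
T_eq = [4.20×10⁵ × 0.81 / (4 × 5.67×10⁻⁸)]^(1/4) = (1.50×10¹²)^(1/4) = 1110 K.

T_eq ≈ 1110 K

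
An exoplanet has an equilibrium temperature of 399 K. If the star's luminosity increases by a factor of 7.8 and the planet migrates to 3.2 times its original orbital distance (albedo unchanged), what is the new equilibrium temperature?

T_eq ∝ L^(1/4) · d^(−1/2).
T′ = 399 × 7.8^(1/4) / 3.2^(1/2) = 373 K.

T_eq ≈ 373 K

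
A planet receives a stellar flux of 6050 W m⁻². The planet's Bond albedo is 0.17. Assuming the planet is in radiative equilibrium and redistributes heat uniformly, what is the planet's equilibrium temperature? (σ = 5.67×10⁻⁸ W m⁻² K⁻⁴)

T_eq ≈ 386 K

Energy balance: absorbed = emitted ⇒ πR²·S(1−A) = 4πR²·σT_eq⁴, so T_eq⁴ = S(1−A)/(4σ).
T_eq = [6050 × 0.83 / (4 × 5.67×10⁻⁸)]^(1/4) = (2.21×10¹⁰)^(1/4) = 386 K.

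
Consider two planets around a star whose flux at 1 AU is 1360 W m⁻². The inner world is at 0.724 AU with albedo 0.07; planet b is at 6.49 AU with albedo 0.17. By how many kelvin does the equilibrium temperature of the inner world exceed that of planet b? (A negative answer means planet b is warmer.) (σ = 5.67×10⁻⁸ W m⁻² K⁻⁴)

ΔT ≈ 216.9 K

T_eq = [S₀(1−A)/(4σd²)]^(1/4), so T ∝ (1−A)^(1/4) / √d.
T₁ = [1360×0.93/(4×5.67×10⁻⁸×0.724²)]^(1/4) = 321.16 K.
T₂ = [1360×0.83/(4×5.67×10⁻⁸×6.49²)]^(1/4) = 104.26 K.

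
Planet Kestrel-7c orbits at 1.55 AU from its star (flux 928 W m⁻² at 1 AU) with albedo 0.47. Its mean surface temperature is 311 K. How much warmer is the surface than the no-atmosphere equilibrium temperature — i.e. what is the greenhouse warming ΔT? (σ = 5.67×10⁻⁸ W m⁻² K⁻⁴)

ΔT ≈ 137.7 K

S = 928/1.55² = 386.3 W m⁻².
T_eq = [S(1−A)/(4σ)]^(1/4) = [386.3×0.53/(4×5.67×10⁻⁸)]^(1/4) = 173.3 K.
ΔT = T_surf − T_eq = 311 − 173.3.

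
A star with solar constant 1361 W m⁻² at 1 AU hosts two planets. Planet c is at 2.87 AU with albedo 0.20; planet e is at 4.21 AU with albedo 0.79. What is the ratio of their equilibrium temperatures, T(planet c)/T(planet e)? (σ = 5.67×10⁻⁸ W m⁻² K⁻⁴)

T_eq = [S₀(1−A)/(4σd²)]^(1/4), so T ∝ (1−A)^(1/4) / √d.
T₁ = [1361×0.80/(4×5.67×10⁻⁸×2.87²)]^(1/4) = 155.38 K.
T₂ = [1361×0.21/(4×5.67×10⁻⁸×4.21²)]^(1/4) = 91.83 K.

T₁/T₂ ≈ 1.692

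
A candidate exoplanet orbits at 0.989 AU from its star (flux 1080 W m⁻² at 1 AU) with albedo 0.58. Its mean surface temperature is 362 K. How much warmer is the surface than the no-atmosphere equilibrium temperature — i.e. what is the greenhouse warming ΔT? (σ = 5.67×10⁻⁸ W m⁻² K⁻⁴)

ΔT ≈ 149.4 K

S = 1080/0.989² = 1104 W m⁻².
T_eq = [S(1−A)/(4σ)]^(1/4) = [1104×0.42/(4×5.67×10⁻⁸)]^(1/4) = 212.6 K.
ΔT = T_surf − T_eq = 362 − 212.6.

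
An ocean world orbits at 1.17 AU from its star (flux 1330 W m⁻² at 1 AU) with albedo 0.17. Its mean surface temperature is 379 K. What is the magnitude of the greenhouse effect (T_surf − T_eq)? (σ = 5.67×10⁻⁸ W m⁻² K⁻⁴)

S = 1330/1.17² = 971.6 W m⁻².
T_eq = [S(1−A)/(4σ)]^(1/4) = [971.6×0.83/(4×5.67×10⁻⁸)]^(1/4) = 244.2 K.
ΔT = T_surf − T_eq = 379 − 244.2.

ΔT ≈ 134.8 K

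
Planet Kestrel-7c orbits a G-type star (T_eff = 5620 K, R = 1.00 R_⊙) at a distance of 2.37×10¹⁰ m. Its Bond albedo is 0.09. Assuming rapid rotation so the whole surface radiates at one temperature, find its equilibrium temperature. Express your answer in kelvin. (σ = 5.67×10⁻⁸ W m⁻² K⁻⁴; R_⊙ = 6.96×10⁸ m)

R_⋆ = 1.00 × 6.96×10⁸ = 6.96×10⁸ m.
L = 4πR_⋆²σT_⋆⁴ = 4π(6.96×10⁸)² × 5.67×10⁻⁸ × (5620)⁴ = 3.44×10²⁶ W.
S = L/(4πd²) = 4.88×10⁴ W m⁻².
Energy balance: absorbed = emitted ⇒ πR²·S(1−A) = 4πR²·σT_eq⁴, so T_eq⁴ = S(1−A)/(4σ).
T_eq = [4.88×10⁴ × 0.91 / (4 × 5.67×10⁻⁸)]^(1/4) = (1.96×10¹¹)^(1/4) = 665 K.

T_eq ≈ 665 K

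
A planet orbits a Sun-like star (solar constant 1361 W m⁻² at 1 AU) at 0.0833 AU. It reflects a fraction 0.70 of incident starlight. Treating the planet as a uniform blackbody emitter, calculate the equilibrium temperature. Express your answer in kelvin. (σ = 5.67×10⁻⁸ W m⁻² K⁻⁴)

T_eq ≈ 714 K

Flux at 0.0833 AU: S = 1361/0.0833² = 1.96×10⁵ W m⁻².
Energy balance: absorbed = emitted ⇒ πR²·S(1−A) = 4πR²·σT_eq⁴, so T_eq⁴ = S(1−A)/(4σ).
T_eq = [1.96×10⁵ × 0.30 / (4 × 5.67×10⁻⁸)]^(1/4) = (2.59×10¹¹)^(1/4) = 714 K.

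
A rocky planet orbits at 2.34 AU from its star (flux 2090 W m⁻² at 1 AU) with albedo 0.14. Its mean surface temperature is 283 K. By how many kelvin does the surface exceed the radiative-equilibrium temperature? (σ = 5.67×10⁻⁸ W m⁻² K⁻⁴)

S = 2090/2.34² = 381.7 W m⁻².
T_eq = [S(1−A)/(4σ)]^(1/4) = [381.7×0.86/(4×5.67×10⁻⁸)]^(1/4) = 195.0 K.
ΔT = T_surf − T_eq = 283 − 195.0.

ΔT ≈ 88.0 K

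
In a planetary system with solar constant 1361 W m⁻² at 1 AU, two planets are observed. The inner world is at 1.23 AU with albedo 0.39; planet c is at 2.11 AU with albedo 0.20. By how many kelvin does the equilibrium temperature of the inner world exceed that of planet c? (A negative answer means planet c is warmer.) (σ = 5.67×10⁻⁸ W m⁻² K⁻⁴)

T_eq = [S₀(1−A)/(4σd²)]^(1/4), so T ∝ (1−A)^(1/4) / √d.
T₁ = [1361×0.61/(4×5.67×10⁻⁸×1.23²)]^(1/4) = 221.79 K.
T₂ = [1361×0.80/(4×5.67×10⁻⁸×2.11²)]^(1/4) = 181.21 K.

ΔT ≈ 40.6 K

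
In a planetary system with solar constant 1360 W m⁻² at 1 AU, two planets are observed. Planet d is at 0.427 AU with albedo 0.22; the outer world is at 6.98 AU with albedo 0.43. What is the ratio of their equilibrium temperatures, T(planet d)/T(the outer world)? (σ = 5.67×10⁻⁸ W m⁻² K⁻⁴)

T_eq = [S₀(1−A)/(4σd²)]^(1/4), so T ∝ (1−A)^(1/4) / √d.
T₁ = [1360×0.78/(4×5.67×10⁻⁸×0.427²)]^(1/4) = 400.21 K.
T₂ = [1360×0.57/(4×5.67×10⁻⁸×6.98²)]^(1/4) = 91.52 K.

T₁/T₂ ≈ 4.373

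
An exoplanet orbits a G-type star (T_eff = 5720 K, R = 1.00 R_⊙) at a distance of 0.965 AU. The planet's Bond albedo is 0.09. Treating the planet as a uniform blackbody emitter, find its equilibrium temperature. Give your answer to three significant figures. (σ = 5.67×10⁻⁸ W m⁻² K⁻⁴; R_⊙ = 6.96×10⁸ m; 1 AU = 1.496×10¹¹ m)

R_⋆ = 1.00 × 6.96×10⁸ = 6.96×10⁸ m.
d = 0.965 AU = 1.44×10¹¹ m.
L = 4πR_⋆²σT_⋆⁴ = 4π(6.96×10⁸)² × 5.67×10⁻⁸ × (5720)⁴ = 3.69×10²⁶ W.
S = L/(4πd²) = 1410 W m⁻².
Energy balance: absorbed = emitted ⇒ πR²·S(1−A) = 4πR²·σT_eq⁴, so T_eq⁴ = S(1−A)/(4σ).
T_eq = [1410 × 0.91 / (4 × 5.67×10⁻⁸)]^(1/4) = (5.66×10⁹)^(1/4) = 274 K.

T_eq ≈ 274 K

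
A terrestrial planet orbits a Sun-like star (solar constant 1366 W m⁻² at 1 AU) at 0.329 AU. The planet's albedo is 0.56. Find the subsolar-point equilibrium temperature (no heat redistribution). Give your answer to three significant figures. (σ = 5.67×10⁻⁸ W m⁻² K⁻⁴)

T_ss ≈ 559 K

Flux at 0.329 AU: S = 1366/0.329² = 1.26×10⁴ W m⁻².
At the subsolar point the surface absorbs S(1−A) and emits σT⁴ per unit area — no factor of 4, since only the local patch is in balance.
T = [1.26×10⁴ × 0.44 / 5.67×10⁻⁸]^(1/4) = (9.79×10¹⁰)^(1/4) = 559 K.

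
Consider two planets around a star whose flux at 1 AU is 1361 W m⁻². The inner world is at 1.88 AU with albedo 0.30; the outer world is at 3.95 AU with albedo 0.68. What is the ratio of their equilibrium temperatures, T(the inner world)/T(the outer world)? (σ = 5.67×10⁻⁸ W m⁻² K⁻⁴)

T₁/T₂ ≈ 1.763

T_eq = [S₀(1−A)/(4σd²)]^(1/4), so T ∝ (1−A)^(1/4) / √d.
T₁ = [1361×0.70/(4×5.67×10⁻⁸×1.88²)]^(1/4) = 185.67 K.
T₂ = [1361×0.32/(4×5.67×10⁻⁸×3.95²)]^(1/4) = 105.33 K.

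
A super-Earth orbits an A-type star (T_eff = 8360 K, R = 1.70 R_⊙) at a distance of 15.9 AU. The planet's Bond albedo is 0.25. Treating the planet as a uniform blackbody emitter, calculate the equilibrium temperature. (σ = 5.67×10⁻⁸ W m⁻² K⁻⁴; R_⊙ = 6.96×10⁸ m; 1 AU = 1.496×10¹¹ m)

R_⋆ = 1.70 × 6.96×10⁸ = 1.18×10⁹ m.
d = 15.9 AU = 2.38×10¹² m.
L = 4πR_⋆²σT_⋆⁴ = 4π(1.18×10⁹)² × 5.67×10⁻⁸ × (8360)⁴ = 4.87×10²⁷ W.
S = L/(4πd²) = 68.5 W m⁻².
Energy balance: absorbed = emitted ⇒ πR²·S(1−A) = 4πR²·σT_eq⁴, so T_eq⁴ = S(1−A)/(4σ).
T_eq = [68.5 × 0.75 / (4 × 5.67×10⁻⁸)]^(1/4) = (2.27×10⁸)^(1/4) = 123 K.

T_eq ≈ 123 K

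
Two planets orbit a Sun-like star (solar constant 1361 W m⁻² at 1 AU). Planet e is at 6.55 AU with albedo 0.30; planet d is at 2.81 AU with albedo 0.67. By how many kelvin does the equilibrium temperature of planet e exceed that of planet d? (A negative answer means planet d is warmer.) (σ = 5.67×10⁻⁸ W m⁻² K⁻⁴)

ΔT ≈ -26.4 K

T_eq = [S₀(1−A)/(4σd²)]^(1/4), so T ∝ (1−A)^(1/4) / √d.
T₁ = [1361×0.70/(4×5.67×10⁻⁸×6.55²)]^(1/4) = 99.47 K.
T₂ = [1361×0.33/(4×5.67×10⁻⁸×2.81²)]^(1/4) = 125.84 K.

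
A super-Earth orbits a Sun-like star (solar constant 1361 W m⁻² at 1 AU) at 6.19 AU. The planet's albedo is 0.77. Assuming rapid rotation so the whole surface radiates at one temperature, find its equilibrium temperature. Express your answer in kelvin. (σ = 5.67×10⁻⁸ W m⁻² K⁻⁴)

T_eq ≈ 77.5 K

Flux at 6.19 AU: S = 1361/6.19² = 35.5 W m⁻².
Energy balance: absorbed = emitted ⇒ πR²·S(1−A) = 4πR²·σT_eq⁴, so T_eq⁴ = S(1−A)/(4σ).
T_eq = [35.5 × 0.23 / (4 × 5.67×10⁻⁸)]^(1/4) = (3.60×10⁷)^(1/4) = 77.5 K.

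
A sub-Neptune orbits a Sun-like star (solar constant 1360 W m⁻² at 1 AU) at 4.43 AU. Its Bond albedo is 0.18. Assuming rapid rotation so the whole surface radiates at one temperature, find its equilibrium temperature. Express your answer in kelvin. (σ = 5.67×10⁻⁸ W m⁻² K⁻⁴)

Flux at 4.43 AU: S = 1360/4.43² = 69.3 W m⁻².
Energy balance: absorbed = emitted ⇒ πR²·S(1−A) = 4πR²·σT_eq⁴, so T_eq⁴ = S(1−A)/(4σ).
T_eq = [69.3 × 0.82 / (4 × 5.67×10⁻⁸)]^(1/4) = (2.51×10⁸)^(1/4) = 126 K.

T_eq ≈ 126 K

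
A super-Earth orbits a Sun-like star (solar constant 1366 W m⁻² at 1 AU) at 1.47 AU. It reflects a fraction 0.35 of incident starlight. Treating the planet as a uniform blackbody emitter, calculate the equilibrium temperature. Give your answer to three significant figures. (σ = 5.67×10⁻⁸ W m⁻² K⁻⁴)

Flux at 1.47 AU: S = 1366/1.47² = 632 W m⁻².
Energy balance: absorbed = emitted ⇒ πR²·S(1−A) = 4πR²·σT_eq⁴, so T_eq⁴ = S(1−A)/(4σ).
T_eq = [632 × 0.65 / (4 × 5.67×10⁻⁸)]^(1/4) = (1.81×10⁹)^(1/4) = 206 K.

T_eq ≈ 206 K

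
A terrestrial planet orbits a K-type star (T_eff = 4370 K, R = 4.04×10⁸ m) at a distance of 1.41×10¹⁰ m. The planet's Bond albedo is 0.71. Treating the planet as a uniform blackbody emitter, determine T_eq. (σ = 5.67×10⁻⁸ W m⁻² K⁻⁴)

T_eq ≈ 384 K

L = 4πR_⋆²σT_⋆⁴ = 4π(4.04×10⁸)² × 5.67×10⁻⁸ × (4370)⁴ = 4.24×10²⁵ W.
S = L/(4πd²) = 1.70×10⁴ W m⁻².
Energy balance: absorbed = emitted ⇒ πR²·S(1−A) = 4πR²·σT_eq⁴, so T_eq⁴ = S(1−A)/(4σ).
T_eq = [1.70×10⁴ × 0.29 / (4 × 5.67×10⁻⁸)]^(1/4) = (2.17×10¹⁰)^(1/4) = 384 K.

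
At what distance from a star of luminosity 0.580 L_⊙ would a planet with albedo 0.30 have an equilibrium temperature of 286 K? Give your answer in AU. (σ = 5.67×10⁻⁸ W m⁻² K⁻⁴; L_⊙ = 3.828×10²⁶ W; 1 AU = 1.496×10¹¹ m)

L = 0.580 × 3.828×10²⁶ = 2.22×10²⁶ W.
From T_eq⁴ = L(1−A)/(16πσd²): d = √[L(1−A)/(16πσT_eq⁴)].
d = √[2.22×10²⁶ × 0.70 / (16π × 5.67×10⁻⁸ × (286)⁴)] = 9.03×10¹⁰ m = 0.603 AU.

d ≈ 0.603 AU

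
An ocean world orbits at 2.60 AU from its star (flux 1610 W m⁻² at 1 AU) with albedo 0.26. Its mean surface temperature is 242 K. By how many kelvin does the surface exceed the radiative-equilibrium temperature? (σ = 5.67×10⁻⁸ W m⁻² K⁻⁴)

S = 1610/2.60² = 238.2 W m⁻².
T_eq = [S(1−A)/(4σ)]^(1/4) = [238.2×0.74/(4×5.67×10⁻⁸)]^(1/4) = 167.0 K.
ΔT = T_surf − T_eq = 242 − 167.0.

ΔT ≈ 75.0 K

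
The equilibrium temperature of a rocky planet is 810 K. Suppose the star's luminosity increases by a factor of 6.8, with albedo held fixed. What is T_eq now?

T_eq ≈ 1310 K

T_eq ∝ L^(1/4) · d^(−1/2).
T′ = 810 × 6.8^(1/4) = 1310 K.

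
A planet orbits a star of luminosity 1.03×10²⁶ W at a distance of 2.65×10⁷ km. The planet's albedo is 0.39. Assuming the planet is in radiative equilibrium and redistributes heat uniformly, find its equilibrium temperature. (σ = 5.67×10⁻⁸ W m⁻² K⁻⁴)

T_eq ≈ 421 K

d = 2.65×10⁷ km = 2.65×10¹⁰ m.
Flux: S = L/(4πd²) = 1.03×10²⁶/(4π×(2.65×10¹⁰)²) = 1.17×10⁴ W m⁻².
Energy balance: absorbed = emitted ⇒ πR²·S(1−A) = 4πR²·σT_eq⁴, so T_eq⁴ = S(1−A)/(4σ).
T_eq = [1.17×10⁴ × 0.61 / (4 × 5.67×10⁻⁸)]^(1/4) = (3.14×10¹⁰)^(1/4) = 421 K.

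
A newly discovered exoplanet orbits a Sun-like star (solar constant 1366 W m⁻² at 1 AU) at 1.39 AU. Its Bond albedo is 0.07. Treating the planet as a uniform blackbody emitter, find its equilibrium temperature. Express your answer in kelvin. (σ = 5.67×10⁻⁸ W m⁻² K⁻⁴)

T_eq ≈ 232 K

Flux at 1.39 AU: S = 1366/1.39² = 707 W m⁻².
Energy balance: absorbed = emitted ⇒ πR²·S(1−A) = 4πR²·σT_eq⁴, so T_eq⁴ = S(1−A)/(4σ).
T_eq = [707 × 0.93 / (4 × 5.67×10⁻⁸)]^(1/4) = (2.90×10⁹)^(1/4) = 232 K.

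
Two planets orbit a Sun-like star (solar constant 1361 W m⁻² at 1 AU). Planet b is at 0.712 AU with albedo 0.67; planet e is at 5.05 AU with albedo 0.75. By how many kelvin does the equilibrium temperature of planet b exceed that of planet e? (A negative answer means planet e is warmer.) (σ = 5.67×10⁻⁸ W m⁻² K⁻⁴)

ΔT ≈ 162.4 K

T_eq = [S₀(1−A)/(4σd²)]^(1/4), so T ∝ (1−A)^(1/4) / √d.
T₁ = [1361×0.33/(4×5.67×10⁻⁸×0.712²)]^(1/4) = 250.00 K.
T₂ = [1361×0.25/(4×5.67×10⁻⁸×5.05²)]^(1/4) = 87.58 K.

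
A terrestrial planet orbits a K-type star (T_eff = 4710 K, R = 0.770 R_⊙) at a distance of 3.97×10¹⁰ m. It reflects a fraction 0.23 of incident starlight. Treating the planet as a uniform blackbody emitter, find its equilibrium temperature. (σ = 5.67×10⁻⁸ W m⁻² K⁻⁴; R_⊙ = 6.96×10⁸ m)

R_⋆ = 0.770 × 6.96×10⁸ = 5.36×10⁸ m.
L = 4πR_⋆²σT_⋆⁴ = 4π(5.36×10⁸)² × 5.67×10⁻⁸ × (4710)⁴ = 1.01×10²⁶ W.
S = L/(4πd²) = 5080 W m⁻².
Energy balance: absorbed = emitted ⇒ πR²·S(1−A) = 4πR²·σT_eq⁴, so T_eq⁴ = S(1−A)/(4σ).
T_eq = [5080 × 0.77 / (4 × 5.67×10⁻⁸)]^(1/4) = (1.73×10¹⁰)^(1/4) = 362 K.

T_eq ≈ 362 K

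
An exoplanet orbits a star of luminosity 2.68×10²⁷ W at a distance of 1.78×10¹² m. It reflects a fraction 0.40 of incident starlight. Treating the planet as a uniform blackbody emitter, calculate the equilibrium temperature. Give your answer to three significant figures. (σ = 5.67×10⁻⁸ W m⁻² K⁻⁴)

Flux: S = L/(4πd²) = 2.68×10²⁷/(4π×(1.78×10¹²)²) = 67.3 W m⁻².
Energy balance: absorbed = emitted ⇒ πR²·S(1−A) = 4πR²·σT_eq⁴, so T_eq⁴ = S(1−A)/(4σ).
T_eq = [67.3 × 0.60 / (4 × 5.67×10⁻⁸)]^(1/4) = (1.78×10⁸)^(1/4) = 116 K.

T_eq ≈ 116 K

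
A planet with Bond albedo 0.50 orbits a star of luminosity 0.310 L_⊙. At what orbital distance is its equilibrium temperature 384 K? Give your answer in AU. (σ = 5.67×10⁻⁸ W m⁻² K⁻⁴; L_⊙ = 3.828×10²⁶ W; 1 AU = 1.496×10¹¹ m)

d ≈ 0.207 AU

L = 0.310 × 3.828×10²⁶ = 1.19×10²⁶ W.
From T_eq⁴ = L(1−A)/(16πσd²): d = √[L(1−A)/(16πσT_eq⁴)].
d = √[1.19×10²⁶ × 0.50 / (16π × 5.67×10⁻⁸ × (384)⁴)] = 3.09×10¹⁰ m = 0.207 AU.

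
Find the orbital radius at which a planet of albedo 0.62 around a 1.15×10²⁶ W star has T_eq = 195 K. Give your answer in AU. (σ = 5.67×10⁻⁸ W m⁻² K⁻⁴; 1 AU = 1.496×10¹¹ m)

From T_eq⁴ = L(1−A)/(16πσd²): d = √[L(1−A)/(16πσT_eq⁴)].
d = √[1.15×10²⁶ × 0.38 / (16π × 5.67×10⁻⁸ × (195)⁴)] = 1.03×10¹¹ m = 0.688 AU.

d ≈ 0.688 AU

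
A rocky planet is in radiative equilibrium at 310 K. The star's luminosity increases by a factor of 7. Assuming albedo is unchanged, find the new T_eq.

T_eq ≈ 504 K

T_eq ∝ L^(1/4) · d^(−1/2).
T′ = 310 × 7^(1/4) = 504 K.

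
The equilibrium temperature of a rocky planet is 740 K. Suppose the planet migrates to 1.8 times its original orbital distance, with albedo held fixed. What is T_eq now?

T_eq ≈ 552 K

T_eq ∝ L^(1/4) · d^(−1/2).
T′ = 740 / 1.8^(1/2) = 552 K.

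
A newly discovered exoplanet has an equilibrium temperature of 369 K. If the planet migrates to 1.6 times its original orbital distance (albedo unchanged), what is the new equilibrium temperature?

T_eq ≈ 292 K

T_eq ∝ L^(1/4) · d^(−1/2).
T′ = 369 / 1.6^(1/2) = 292 K.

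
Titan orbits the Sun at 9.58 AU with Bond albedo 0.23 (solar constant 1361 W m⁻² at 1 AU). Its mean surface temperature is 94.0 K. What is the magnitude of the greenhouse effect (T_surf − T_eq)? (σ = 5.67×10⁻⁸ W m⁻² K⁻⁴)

ΔT ≈ 9.8 K

S = 1361/9.58² = 14.83 W m⁻².
T_eq = [S(1−A)/(4σ)]^(1/4) = [14.83×0.77/(4×5.67×10⁻⁸)]^(1/4) = 84.2 K.
ΔT = T_surf − T_eq = 94 − 84.2.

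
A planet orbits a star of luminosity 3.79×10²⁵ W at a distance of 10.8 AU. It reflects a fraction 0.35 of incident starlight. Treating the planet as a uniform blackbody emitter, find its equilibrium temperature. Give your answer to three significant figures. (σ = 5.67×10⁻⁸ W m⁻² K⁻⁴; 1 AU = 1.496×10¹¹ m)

d = 10.8 AU = 1.62×10¹² m.
Flux: S = L/(4πd²) = 3.79×10²⁵/(4π×(1.62×10¹²)²) = 1.16 W m⁻².
Energy balance: absorbed = emitted ⇒ πR²·S(1−A) = 4πR²·σT_eq⁴, so T_eq⁴ = S(1−A)/(4σ).
T_eq = [1.16 × 0.65 / (4 × 5.67×10⁻⁸)]^(1/4) = (3.31×10⁶)^(1/4) = 42.7 K.

T_eq ≈ 42.7 K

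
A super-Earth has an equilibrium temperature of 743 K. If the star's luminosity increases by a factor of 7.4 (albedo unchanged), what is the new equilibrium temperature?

T_eq ≈ 1230 K

T_eq ∝ L^(1/4) · d^(−1/2).
T′ = 743 × 7.4^(1/4) = 1230 K.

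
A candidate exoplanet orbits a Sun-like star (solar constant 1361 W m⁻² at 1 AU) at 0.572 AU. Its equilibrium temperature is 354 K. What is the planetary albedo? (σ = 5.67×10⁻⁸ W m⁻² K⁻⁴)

Flux at 0.572 AU: S = 1361/0.572² = 4160 W m⁻².
From T_eq⁴ = S(1−A)/(4σ): 1−A = 4σT_eq⁴/S.
1−A = 4 × 5.67×10⁻⁸ × (354)⁴ / 4160 = 0.856.

A ≈ 0.14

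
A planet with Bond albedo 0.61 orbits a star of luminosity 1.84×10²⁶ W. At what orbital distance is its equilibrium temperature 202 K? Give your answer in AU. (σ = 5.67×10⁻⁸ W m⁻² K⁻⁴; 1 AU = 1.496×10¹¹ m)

From T_eq⁴ = L(1−A)/(16πσd²): d = √[L(1−A)/(16πσT_eq⁴)].
d = √[1.84×10²⁶ × 0.39 / (16π × 5.67×10⁻⁸ × (202)⁴)] = 1.23×10¹¹ m = 0.822 AU.

d ≈ 0.822 AU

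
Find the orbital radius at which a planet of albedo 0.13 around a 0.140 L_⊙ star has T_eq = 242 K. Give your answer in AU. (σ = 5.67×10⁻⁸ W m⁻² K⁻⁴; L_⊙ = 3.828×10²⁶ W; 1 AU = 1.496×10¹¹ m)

L = 0.140 × 3.828×10²⁶ = 5.36×10²⁵ W.
From T_eq⁴ = L(1−A)/(16πσd²): d = √[L(1−A)/(16πσT_eq⁴)].
d = √[5.36×10²⁵ × 0.87 / (16π × 5.67×10⁻⁸ × (242)⁴)] = 6.91×10¹⁰ m = 0.462 AU.

d ≈ 0.462 AU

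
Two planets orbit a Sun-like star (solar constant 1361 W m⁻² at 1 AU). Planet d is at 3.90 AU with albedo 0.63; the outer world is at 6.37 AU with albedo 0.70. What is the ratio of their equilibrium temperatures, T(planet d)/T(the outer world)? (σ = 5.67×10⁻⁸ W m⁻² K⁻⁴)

T_eq = [S₀(1−A)/(4σd²)]^(1/4), so T ∝ (1−A)^(1/4) / √d.
T₁ = [1361×0.37/(4×5.67×10⁻⁸×3.90²)]^(1/4) = 109.92 K.
T₂ = [1361×0.30/(4×5.67×10⁻⁸×6.37²)]^(1/4) = 81.61 K.

T₁/T₂ ≈ 1.347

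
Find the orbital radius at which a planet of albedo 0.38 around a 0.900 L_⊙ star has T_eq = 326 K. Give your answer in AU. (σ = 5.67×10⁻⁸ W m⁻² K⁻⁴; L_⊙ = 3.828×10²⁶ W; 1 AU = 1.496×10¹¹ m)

L = 0.900 × 3.828×10²⁶ = 3.45×10²⁶ W.
From T_eq⁴ = L(1−A)/(16πσd²): d = √[L(1−A)/(16πσT_eq⁴)].
d = √[3.45×10²⁶ × 0.62 / (16π × 5.67×10⁻⁸ × (326)⁴)] = 8.15×10¹⁰ m = 0.545 AU.

d ≈ 0.545 AU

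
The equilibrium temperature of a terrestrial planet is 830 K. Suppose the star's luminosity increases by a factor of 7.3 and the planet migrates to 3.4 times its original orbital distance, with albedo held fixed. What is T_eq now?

T_eq ≈ 740 K

T_eq ∝ L^(1/4) · d^(−1/2).
T′ = 830 × 7.3^(1/4) / 3.4^(1/2) = 740 K.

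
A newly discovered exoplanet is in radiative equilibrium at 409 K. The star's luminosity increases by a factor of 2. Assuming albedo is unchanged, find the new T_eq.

T_eq ∝ L^(1/4) · d^(−1/2).
T′ = 409 × 2^(1/4) = 486 K.

T_eq ≈ 486 K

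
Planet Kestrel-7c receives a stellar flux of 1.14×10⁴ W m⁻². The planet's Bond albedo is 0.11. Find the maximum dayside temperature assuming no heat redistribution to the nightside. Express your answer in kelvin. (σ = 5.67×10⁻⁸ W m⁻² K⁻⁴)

With no redistribution each surface element balances locally: S(1−A) = σT⁴.
T = [1.14×10⁴ × 0.89 / 5.67×10⁻⁸]^(1/4) = (1.79×10¹¹)^(1/4) = 650 K.

T_ss ≈ 650 K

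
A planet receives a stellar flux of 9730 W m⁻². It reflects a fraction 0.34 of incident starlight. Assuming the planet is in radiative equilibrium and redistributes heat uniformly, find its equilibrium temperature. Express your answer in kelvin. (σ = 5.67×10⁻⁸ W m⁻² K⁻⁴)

T_eq ≈ 410 K

Energy balance: absorbed = emitted ⇒ πR²·S(1−A) = 4πR²·σT_eq⁴, so T_eq⁴ = S(1−A)/(4σ).
T_eq = [9730 × 0.66 / (4 × 5.67×10⁻⁸)]^(1/4) = (2.83×10¹⁰)^(1/4) = 410 K.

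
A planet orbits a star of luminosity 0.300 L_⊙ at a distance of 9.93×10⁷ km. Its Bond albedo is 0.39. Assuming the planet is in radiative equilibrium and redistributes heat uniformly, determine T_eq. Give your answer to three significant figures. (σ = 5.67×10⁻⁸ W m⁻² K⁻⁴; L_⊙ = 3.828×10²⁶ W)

T_eq ≈ 223 K

d = 9.93×10⁷ km = 9.93×10¹⁰ m.
L = 0.300 × 3.828×10²⁶ = 1.15×10²⁶ W.
Flux: S = L/(4πd²) = 1.15×10²⁶/(4π×(9.93×10¹⁰)²) = 927 W m⁻².
Energy balance: absorbed = emitted ⇒ πR²·S(1−A) = 4πR²·σT_eq⁴, so T_eq⁴ = S(1−A)/(4σ).
T_eq = [927 × 0.61 / (4 × 5.67×10⁻⁸)]^(1/4) = (2.49×10⁹)^(1/4) = 223 K.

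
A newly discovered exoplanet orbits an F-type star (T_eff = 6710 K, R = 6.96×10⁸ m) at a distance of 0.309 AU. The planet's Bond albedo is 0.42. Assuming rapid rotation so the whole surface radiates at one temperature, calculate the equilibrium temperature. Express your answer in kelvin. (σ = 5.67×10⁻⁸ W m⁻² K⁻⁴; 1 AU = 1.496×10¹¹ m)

d = 0.309 AU = 4.62×10¹⁰ m.
L = 4πR_⋆²σT_⋆⁴ = 4π(6.96×10⁸)² × 5.67×10⁻⁸ × (6710)⁴ = 7.00×10²⁶ W.
S = L/(4πd²) = 2.61×10⁴ W m⁻².
Energy balance: absorbed = emitted ⇒ πR²·S(1−A) = 4πR²·σT_eq⁴, so T_eq⁴ = S(1−A)/(4σ).
T_eq = [2.61×10⁴ × 0.58 / (4 × 5.67×10⁻⁸)]^(1/4) = (6.66×10¹⁰)^(1/4) = 508 K.

T_eq ≈ 508 K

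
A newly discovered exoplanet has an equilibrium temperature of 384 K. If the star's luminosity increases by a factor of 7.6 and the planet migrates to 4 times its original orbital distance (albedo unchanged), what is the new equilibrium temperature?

T_eq ∝ L^(1/4) · d^(−1/2).
T′ = 384 × 7.6^(1/4) / 4^(1/2) = 319 K.

T_eq ≈ 319 K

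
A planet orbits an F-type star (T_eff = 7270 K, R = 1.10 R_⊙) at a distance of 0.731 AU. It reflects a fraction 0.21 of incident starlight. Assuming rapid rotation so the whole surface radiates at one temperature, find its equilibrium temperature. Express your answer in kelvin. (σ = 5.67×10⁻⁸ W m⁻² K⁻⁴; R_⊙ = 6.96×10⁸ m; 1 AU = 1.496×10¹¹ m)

R_⋆ = 1.10 × 6.96×10⁸ = 7.66×10⁸ m.
d = 0.731 AU = 1.09×10¹¹ m.
L = 4πR_⋆²σT_⋆⁴ = 4π(7.66×10⁸)² × 5.67×10⁻⁸ × (7270)⁴ = 1.17×10²⁷ W.
S = L/(4πd²) = 7760 W m⁻².
Energy balance: absorbed = emitted ⇒ πR²·S(1−A) = 4πR²·σT_eq⁴, so T_eq⁴ = S(1−A)/(4σ).
T_eq = [7760 × 0.79 / (4 × 5.67×10⁻⁸)]^(1/4) = (2.70×10¹⁰)^(1/4) = 406 K.

T_eq ≈ 406 K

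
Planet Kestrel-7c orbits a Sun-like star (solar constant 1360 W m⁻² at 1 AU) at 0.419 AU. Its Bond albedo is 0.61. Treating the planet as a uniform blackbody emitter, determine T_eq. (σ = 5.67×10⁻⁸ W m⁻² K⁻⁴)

T_eq ≈ 340 K

Flux at 0.419 AU: S = 1360/0.419² = 7750 W m⁻².
Energy balance: absorbed = emitted ⇒ πR²·S(1−A) = 4πR²·σT_eq⁴, so T_eq⁴ = S(1−A)/(4σ).
T_eq = [7750 × 0.39 / (4 × 5.67×10⁻⁸)]^(1/4) = (1.33×10¹⁰)^(1/4) = 340 K.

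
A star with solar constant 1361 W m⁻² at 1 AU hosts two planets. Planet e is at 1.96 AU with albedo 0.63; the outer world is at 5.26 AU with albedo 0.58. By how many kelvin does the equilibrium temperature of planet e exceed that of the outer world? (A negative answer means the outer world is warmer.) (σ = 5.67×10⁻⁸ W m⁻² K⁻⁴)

T_eq = [S₀(1−A)/(4σd²)]^(1/4), so T ∝ (1−A)^(1/4) / √d.
T₁ = [1361×0.37/(4×5.67×10⁻⁸×1.96²)]^(1/4) = 155.05 K.
T₂ = [1361×0.42/(4×5.67×10⁻⁸×5.26²)]^(1/4) = 97.70 K.

ΔT ≈ 57.4 K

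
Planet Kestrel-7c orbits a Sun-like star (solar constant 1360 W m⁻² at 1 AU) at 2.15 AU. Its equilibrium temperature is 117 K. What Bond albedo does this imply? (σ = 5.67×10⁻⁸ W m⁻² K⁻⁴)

Flux at 2.15 AU: S = 1360/2.15² = 294 W m⁻².
From T_eq⁴ = S(1−A)/(4σ): 1−A = 4σT_eq⁴/S.
1−A = 4 × 5.67×10⁻⁸ × (117)⁴ / 294 = 0.144.

A ≈ 0.86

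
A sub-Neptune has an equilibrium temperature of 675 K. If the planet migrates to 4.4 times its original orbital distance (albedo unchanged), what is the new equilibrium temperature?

T_eq ≈ 322 K

T_eq ∝ L^(1/4) · d^(−1/2).
T′ = 675 / 4.4^(1/2) = 322 K.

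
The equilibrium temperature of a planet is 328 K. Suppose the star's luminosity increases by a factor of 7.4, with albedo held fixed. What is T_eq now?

T_eq ≈ 541 K

T_eq ∝ L^(1/4) · d^(−1/2).
T′ = 328 × 7.4^(1/4) = 541 K.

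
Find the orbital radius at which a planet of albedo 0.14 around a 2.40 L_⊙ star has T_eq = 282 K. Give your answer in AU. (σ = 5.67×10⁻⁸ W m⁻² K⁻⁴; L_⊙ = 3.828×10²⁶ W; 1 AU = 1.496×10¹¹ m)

L = 2.40 × 3.828×10²⁶ = 9.19×10²⁶ W.
From T_eq⁴ = L(1−A)/(16πσd²): d = √[L(1−A)/(16πσT_eq⁴)].
d = √[9.19×10²⁶ × 0.86 / (16π × 5.67×10⁻⁸ × (282)⁴)] = 2.09×10¹¹ m = 1.40 AU.

d ≈ 1.40 AU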